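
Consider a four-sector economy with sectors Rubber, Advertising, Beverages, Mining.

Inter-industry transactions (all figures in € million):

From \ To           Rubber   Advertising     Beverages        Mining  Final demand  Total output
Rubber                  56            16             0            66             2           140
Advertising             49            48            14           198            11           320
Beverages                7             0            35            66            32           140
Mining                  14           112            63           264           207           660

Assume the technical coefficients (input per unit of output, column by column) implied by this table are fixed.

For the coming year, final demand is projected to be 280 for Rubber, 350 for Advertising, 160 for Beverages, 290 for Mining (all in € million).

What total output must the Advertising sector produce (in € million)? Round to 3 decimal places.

x_2 = 1531.843

Technical coefficients a_ij = z_ij / X_j:
  a_11 = 56/140 = 0.40, a_21 = 49/140 = 0.35, a_31 = 7/140 = 0.05, a_41 = 14/140 = 0.10
  a_12 = 16/320 = 0.05, a_22 = 48/320 = 0.15, a_32 = 0/320 = 0.00, a_42 = 112/320 = 0.35
  a_13 = 0/140 = 0.00, a_23 = 14/140 = 0.10, a_33 = 35/140 = 0.25, a_43 = 63/140 = 0.45
  a_14 = 66/660 = 0.10, a_24 = 198/660 = 0.30, a_34 = 66/660 = 0.10, a_44 = 264/660 = 0.40
I − A =
  [   0.60    -0.05     0.00    -0.10]
  [  -0.35     0.85    -0.10    -0.30]
  [  -0.05     0.00     0.75    -0.10]
  [  -0.10    -0.35    -0.45     0.60]
Compute the cofactors C_ij = (−1)^(i+j)·(3×3 minor ij) of I−A; the adjugate is their transpose:
adj(I−A) = Cᵀ =
  [ 0.262000   0.046500   0.051500   0.075500]
  [ 0.175000   0.233250   0.131750   0.167750]
  [ 0.041000   0.024750   0.210250   0.054250]
  [ 0.176500   0.162375   0.243125   0.369125]
det(I−A) = Σ_j (I−A)_1j·C_1j = (0.60)(0.262000) + (-0.05)(0.175000) + (0.00)(0.041000) + (-0.10)(0.176500) = 0.1308
(I − A)⁻¹ = adj(I−A) / det(I−A) ≈
  [   2.0031     0.3555     0.3937     0.5772]
  [   1.3379     1.7833     1.0073     1.2825]
  [   0.3135     0.1892     1.6074     0.4148]
  [   1.3494     1.2414     1.8588     2.8221]
x = (I − A)⁻¹ d = adj(I−A)·d / det(I−A), with det(I−A) = 0.1308:
  x_1 = (0.262000·280 + 0.046500·350 + 0.051500·160 + 0.075500·290) / 0.1308 = 119.77 / 0.1308 ≈ 915.673
  x_2 = (0.175000·280 + 0.233250·350 + 0.131750·160 + 0.167750·290) / 0.1308 = 200.365 / 0.1308 ≈ 1531.843
  x_3 = (0.041000·280 + 0.024750·350 + 0.210250·160 + 0.054250·290) / 0.1308 = 69.515 / 0.1308 ≈ 531.460
  x_4 = (0.176500·280 + 0.162375·350 + 0.243125·160 + 0.369125·290) / 0.1308 = 252.1975 / 0.1308 ≈ 1928.115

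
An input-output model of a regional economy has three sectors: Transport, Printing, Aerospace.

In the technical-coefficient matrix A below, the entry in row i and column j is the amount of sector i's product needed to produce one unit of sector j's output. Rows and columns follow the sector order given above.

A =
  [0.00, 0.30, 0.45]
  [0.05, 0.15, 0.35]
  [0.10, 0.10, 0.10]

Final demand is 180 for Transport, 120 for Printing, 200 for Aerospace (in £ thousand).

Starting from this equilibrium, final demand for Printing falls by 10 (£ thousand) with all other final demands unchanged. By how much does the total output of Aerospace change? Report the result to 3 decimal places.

Δx_A = -1.953

I − A =
  [   1.00    -0.30    -0.45]
  [  -0.05     0.85    -0.35]
  [  -0.10    -0.10     0.90]
Cofactors of I−A, C_ij = (−1)^(i+j)·(minor ij) (rows/columns in the sector order above):
  C_11 = (0.85)(0.90) − (-0.35)(-0.10) = 0.7300
  C_12 = −[(-0.05)(0.90) − (-0.35)(-0.10)] = 0.0800
  C_13 = (-0.05)(-0.10) − (0.85)(-0.10) = 0.0900
  C_21 = −[(-0.30)(0.90) − (-0.45)(-0.10)] = 0.3150
  C_22 = (1.00)(0.90) − (-0.45)(-0.10) = 0.8550
  C_23 = −[(1.00)(-0.10) − (-0.30)(-0.10)] = 0.1300
  C_31 = (-0.30)(-0.35) − (-0.45)(0.85) = 0.4875
  C_32 = −[(1.00)(-0.35) − (-0.45)(-0.05)] = 0.3725
  C_33 = (1.00)(0.85) − (-0.30)(-0.05) = 0.8350
det(I−A) = Σ_j (I−A)_1j·C_1j = (1.00)(0.7300) + (-0.30)(0.0800) + (-0.45)(0.0900) = 0.6655
adj(I−A) = Cᵀ =
  [ 0.7300   0.3150   0.4875]
  [ 0.0800   0.8550   0.3725]
  [ 0.0900   0.1300   0.8350]
(I − A)⁻¹ = adj(I−A) / det(I−A) ≈
  [   1.0969     0.4733     0.7325]
  [   0.1202     1.2847     0.5597]
  [   0.1352     0.1953     1.2547]
Δx = (I − A)⁻¹ Δd with Δd having -10 in the Printing component and 0 elsewhere.
So Δx_A = L_AP · (-10), where L_AP = adj(I−A)_AP / det(I−A) = 0.1300 / 0.6655.
Δx_A = 0.1300 × (-10) / 0.6655 = -1.30 / 0.6655 ≈ -1.953.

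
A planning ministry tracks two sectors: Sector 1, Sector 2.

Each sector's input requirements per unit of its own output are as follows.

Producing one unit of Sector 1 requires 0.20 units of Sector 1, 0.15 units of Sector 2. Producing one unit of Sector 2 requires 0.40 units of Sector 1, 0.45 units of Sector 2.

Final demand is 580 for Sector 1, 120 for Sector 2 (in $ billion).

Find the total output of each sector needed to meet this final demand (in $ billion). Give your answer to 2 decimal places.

x_1 = 965.79, x_2 = 481.58

I − A =
  [   0.80    -0.40]
  [  -0.15     0.55]
det(I−A) = (0.80)(0.55) − (-0.40)(-0.15) = 0.3800
adj(I−A) = [[0.55, 0.40], [0.15, 0.80]]
(I − A)⁻¹ = adj(I−A) / det(I−A) ≈
  [   1.4474     1.0526]
  [   0.3947     2.1053]
x = (I − A)⁻¹ d = adj(I−A)·d / det(I−A), with det(I−A) = 0.3800:
  x_1 = (0.55·580 + 0.40·120) / 0.3800 = 367.00 / 0.3800 ≈ 965.79
  x_2 = (0.15·580 + 0.80·120) / 0.3800 = 183.00 / 0.3800 ≈ 481.58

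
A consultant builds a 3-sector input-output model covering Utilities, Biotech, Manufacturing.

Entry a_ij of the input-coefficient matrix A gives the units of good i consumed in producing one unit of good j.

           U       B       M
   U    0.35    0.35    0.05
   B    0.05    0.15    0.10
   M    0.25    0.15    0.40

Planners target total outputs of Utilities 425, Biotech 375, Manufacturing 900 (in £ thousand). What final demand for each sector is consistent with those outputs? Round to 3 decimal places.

I − A =
  [   0.65    -0.35    -0.05]
  [  -0.05     0.85    -0.10]
  [  -0.25    -0.15     0.60]
d = (I − A) x:
  d_U = (+0.65)·425 + (-0.35)·375 + (-0.05)·900 = 100.000
  d_B = (-0.05)·425 + (+0.85)·375 + (-0.10)·900 = 207.500
  d_M = (-0.25)·425 + (-0.15)·375 + (+0.60)·900 = 377.500

d_U = 100.000, d_B = 207.500, d_M = 377.500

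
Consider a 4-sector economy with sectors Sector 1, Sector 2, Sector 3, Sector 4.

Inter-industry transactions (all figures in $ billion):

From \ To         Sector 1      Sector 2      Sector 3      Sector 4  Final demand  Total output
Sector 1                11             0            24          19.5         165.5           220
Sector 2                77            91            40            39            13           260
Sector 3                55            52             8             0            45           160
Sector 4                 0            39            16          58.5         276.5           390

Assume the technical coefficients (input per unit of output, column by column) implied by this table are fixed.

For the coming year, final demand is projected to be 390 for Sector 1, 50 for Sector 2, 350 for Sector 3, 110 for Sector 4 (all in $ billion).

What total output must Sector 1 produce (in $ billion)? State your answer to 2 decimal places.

x_1 = 529.61

Technical coefficients a_ij = z_ij / X_j:
  a_11 = 11/220 = 0.05, a_21 = 77/220 = 0.35, a_31 = 55/220 = 0.25, a_41 = 0/220 = 0.00
  a_12 = 0/260 = 0.00, a_22 = 91/260 = 0.35, a_32 = 52/260 = 0.20, a_42 = 39/260 = 0.15
  a_13 = 24/160 = 0.15, a_23 = 40/160 = 0.25, a_33 = 8/160 = 0.05, a_43 = 16/160 = 0.10
  a_14 = 19.5/390 = 0.05, a_24 = 39/390 = 0.10, a_34 = 0/390 = 0.00, a_44 = 58.5/390 = 0.15
I − A =
  [   0.95     0.00    -0.15    -0.05]
  [  -0.35     0.65    -0.25    -0.10]
  [  -0.25    -0.20     0.95     0.00]
  [   0.00    -0.15    -0.10     0.85]
Compute the cofactors C_ij = (−1)^(i+j)·(3×3 minor ij) of I−A; the adjugate is their transpose:
adj(I−A) = Cᵀ =
  [ 0.466125   0.033625   0.085750   0.031375]
  [ 0.338250   0.734000   0.257750   0.106250]
  [ 0.193875   0.163375   0.508000   0.030625]
  [ 0.082500   0.148750   0.105250   0.504250]
det(I−A) = Σ_j (I−A)_1j·C_1j = (0.95)(0.466125) + (0.00)(0.338250) + (-0.15)(0.193875) + (-0.05)(0.082500) = 0.4096125
(I − A)⁻¹ = adj(I−A) / det(I−A) ≈
  [   1.1380     0.0821     0.2093     0.0766]
  [   0.8258     1.7919     0.6293     0.2594]
  [   0.4733     0.3989     1.2402     0.0748]
  [   0.2014     0.3631     0.2570     1.2310]
x = (I − A)⁻¹ d = adj(I−A)·d / det(I−A), with det(I−A) = 0.4096125:
  x_1 = (0.466125·390 + 0.033625·50 + 0.085750·350 + 0.031375·110) / 0.4096125 = 216.93375 / 0.4096125 ≈ 529.61
  x_2 = (0.338250·390 + 0.734000·50 + 0.257750·350 + 0.106250·110) / 0.4096125 = 270.5175 / 0.4096125 ≈ 660.42
  x_3 = (0.193875·390 + 0.163375·50 + 0.508000·350 + 0.030625·110) / 0.4096125 = 264.94875 / 0.4096125 ≈ 646.83
  x_4 = (0.082500·390 + 0.148750·50 + 0.105250·350 + 0.504250·110) / 0.4096125 = 131.9175 / 0.4096125 ≈ 322.05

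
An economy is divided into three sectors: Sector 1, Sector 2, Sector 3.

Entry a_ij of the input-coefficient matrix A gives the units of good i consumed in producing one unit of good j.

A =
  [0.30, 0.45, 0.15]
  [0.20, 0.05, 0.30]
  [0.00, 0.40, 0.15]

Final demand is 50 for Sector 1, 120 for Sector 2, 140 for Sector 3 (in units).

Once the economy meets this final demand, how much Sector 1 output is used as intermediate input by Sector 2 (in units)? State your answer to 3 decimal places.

I − A =
  [   0.70    -0.45    -0.15]
  [  -0.20     0.95    -0.30]
  [   0.00    -0.40     0.85]
Cofactors of I−A, C_ij = (−1)^(i+j)·(minor ij) (rows/columns in the sector order above):
  C_11 = (0.95)(0.85) − (-0.30)(-0.40) = 0.6875
  C_12 = −[(-0.20)(0.85) − (-0.30)(0.00)] = 0.1700
  C_13 = (-0.20)(-0.40) − (0.95)(0.00) = 0.0800
  C_21 = −[(-0.45)(0.85) − (-0.15)(-0.40)] = 0.4425
  C_22 = (0.70)(0.85) − (-0.15)(0.00) = 0.5950
  C_23 = −[(0.70)(-0.40) − (-0.45)(0.00)] = 0.2800
  C_31 = (-0.45)(-0.30) − (-0.15)(0.95) = 0.2775
  C_32 = −[(0.70)(-0.30) − (-0.15)(-0.20)] = 0.2400
  C_33 = (0.70)(0.95) − (-0.45)(-0.20) = 0.5750
det(I−A) = Σ_j (I−A)_1j·C_1j = (0.70)(0.6875) + (-0.45)(0.1700) + (-0.15)(0.0800) = 0.39275
adj(I−A) = Cᵀ =
  [ 0.6875   0.4425   0.2775]
  [ 0.1700   0.5950   0.2400]
  [ 0.0800   0.2800   0.5750]
(I − A)⁻¹ = adj(I−A) / det(I−A) ≈
  [   1.7505     1.1267     0.7066]
  [   0.4328     1.5150     0.6111]
  [   0.2037     0.7129     1.4640]
First solve x = (I − A)⁻¹ d = adj(I−A)·d / det(I−A); in particular x_2 = (0.1700·50 + 0.5950·120 + 0.2400·140) / 0.39275 = 113.50 / 0.39275 ≈ 288.98791.
Intermediate flow from 1 to 2: z_12 = a_12 · x_2 = 0.45 × 113.50 / 0.39275 = 51.075 / 0.39275 ≈ 130.045.

z_12 = 130.045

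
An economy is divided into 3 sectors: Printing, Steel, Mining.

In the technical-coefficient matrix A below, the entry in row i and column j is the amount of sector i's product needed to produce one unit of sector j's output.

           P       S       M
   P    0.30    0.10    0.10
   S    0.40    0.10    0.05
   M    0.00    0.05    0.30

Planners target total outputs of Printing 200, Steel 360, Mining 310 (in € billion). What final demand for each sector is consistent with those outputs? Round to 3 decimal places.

d_P = 73.000, d_S = 228.500, d_M = 199.000

I − A =
  [   0.70    -0.10    -0.10]
  [  -0.40     0.90    -0.05]
  [   0.00    -0.05     0.70]
d = (I − A) x:
  d_P = (+0.70)·200 + (-0.10)·360 + (-0.10)·310 = 73.000
  d_S = (-0.40)·200 + (+0.90)·360 + (-0.05)·310 = 228.500
  d_M = (+0.00)·200 + (-0.05)·360 + (+0.70)·310 = 199.000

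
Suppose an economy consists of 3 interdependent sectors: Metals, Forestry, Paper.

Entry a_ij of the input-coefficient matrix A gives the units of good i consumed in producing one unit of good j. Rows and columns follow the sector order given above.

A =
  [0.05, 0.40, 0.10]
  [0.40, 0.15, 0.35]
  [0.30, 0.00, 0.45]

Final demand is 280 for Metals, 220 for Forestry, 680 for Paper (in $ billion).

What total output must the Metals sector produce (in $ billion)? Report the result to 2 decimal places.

I − A =
  [   0.95    -0.40    -0.10]
  [  -0.40     0.85    -0.35]
  [  -0.30     0.00     0.55]
Cofactors of I−A, C_ij = (−1)^(i+j)·(minor ij) (rows/columns in the sector order above):
  C_11 = (0.85)(0.55) − (-0.35)(0.00) = 0.4675
  C_12 = −[(-0.40)(0.55) − (-0.35)(-0.30)] = 0.3250
  C_13 = (-0.40)(0.00) − (0.85)(-0.30) = 0.2550
  C_21 = −[(-0.40)(0.55) − (-0.10)(0.00)] = 0.2200
  C_22 = (0.95)(0.55) − (-0.10)(-0.30) = 0.4925
  C_23 = −[(0.95)(0.00) − (-0.40)(-0.30)] = 0.1200
  C_31 = (-0.40)(-0.35) − (-0.10)(0.85) = 0.2250
  C_32 = −[(0.95)(-0.35) − (-0.10)(-0.40)] = 0.3725
  C_33 = (0.95)(0.85) − (-0.40)(-0.40) = 0.6475
det(I−A) = Σ_j (I−A)_1j·C_1j = (0.95)(0.4675) + (-0.40)(0.3250) + (-0.10)(0.2550) = 0.288625
adj(I−A) = Cᵀ =
  [ 0.4675   0.2200   0.2250]
  [ 0.3250   0.4925   0.3725]
  [ 0.2550   0.1200   0.6475]
(I − A)⁻¹ = adj(I−A) / det(I−A) ≈
  [   1.6197     0.7622     0.7796]
  [   1.1260     1.7064     1.2906]
  [   0.8835     0.4158     2.2434]
x = (I − A)⁻¹ d = adj(I−A)·d / det(I−A), with det(I−A) = 0.288625:
  x_1 = (0.4675·280 + 0.2200·220 + 0.2250·680) / 0.288625 = 332.30 / 0.288625 ≈ 1151.32
  x_2 = (0.3250·280 + 0.4925·220 + 0.3725·680) / 0.288625 = 452.65 / 0.288625 ≈ 1568.30
  x_3 = (0.2550·280 + 0.1200·220 + 0.6475·680) / 0.288625 = 538.10 / 0.288625 ≈ 1864.36

x_1 = 1151.32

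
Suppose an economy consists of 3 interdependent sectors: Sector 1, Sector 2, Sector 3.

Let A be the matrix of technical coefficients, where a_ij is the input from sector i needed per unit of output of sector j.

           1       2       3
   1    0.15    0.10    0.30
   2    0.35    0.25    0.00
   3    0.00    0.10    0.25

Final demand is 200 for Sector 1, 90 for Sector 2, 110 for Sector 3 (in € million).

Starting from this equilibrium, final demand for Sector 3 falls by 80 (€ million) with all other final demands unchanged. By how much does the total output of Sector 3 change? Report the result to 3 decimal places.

I − A =
  [   0.85    -0.10    -0.30]
  [  -0.35     0.75     0.00]
  [   0.00    -0.10     0.75]
Cofactors of I−A, C_ij = (−1)^(i+j)·(minor ij) (rows/columns in the sector order above):
  C_11 = (0.75)(0.75) − (0.00)(-0.10) = 0.5625
  C_12 = −[(-0.35)(0.75) − (0.00)(0.00)] = 0.2625
  C_13 = (-0.35)(-0.10) − (0.75)(0.00) = 0.0350
  C_21 = −[(-0.10)(0.75) − (-0.30)(-0.10)] = 0.1050
  C_22 = (0.85)(0.75) − (-0.30)(0.00) = 0.6375
  C_23 = −[(0.85)(-0.10) − (-0.10)(0.00)] = 0.0850
  C_31 = (-0.10)(0.00) − (-0.30)(0.75) = 0.2250
  C_32 = −[(0.85)(0.00) − (-0.30)(-0.35)] = 0.1050
  C_33 = (0.85)(0.75) − (-0.10)(-0.35) = 0.6025
det(I−A) = Σ_j (I−A)_1j·C_1j = (0.85)(0.5625) + (-0.10)(0.2625) + (-0.30)(0.0350) = 0.441375
adj(I−A) = Cᵀ =
  [ 0.5625   0.1050   0.2250]
  [ 0.2625   0.6375   0.1050]
  [ 0.0350   0.0850   0.6025]
(I − A)⁻¹ = adj(I−A) / det(I−A) ≈
  [   1.2744     0.2379     0.5098]
  [   0.5947     1.4444     0.2379]
  [   0.0793     0.1926     1.3651]
Δx = (I − A)⁻¹ Δd with Δd having -80 in the Sector 3 component and 0 elsewhere.
So Δx_3 = L_33 · (-80), where L_33 = adj(I−A)_33 / det(I−A) = 0.6025 / 0.441375.
Δx_3 = 0.6025 × (-80) / 0.441375 = -48.20 / 0.441375 ≈ -109.204.

Δx_3 = -109.204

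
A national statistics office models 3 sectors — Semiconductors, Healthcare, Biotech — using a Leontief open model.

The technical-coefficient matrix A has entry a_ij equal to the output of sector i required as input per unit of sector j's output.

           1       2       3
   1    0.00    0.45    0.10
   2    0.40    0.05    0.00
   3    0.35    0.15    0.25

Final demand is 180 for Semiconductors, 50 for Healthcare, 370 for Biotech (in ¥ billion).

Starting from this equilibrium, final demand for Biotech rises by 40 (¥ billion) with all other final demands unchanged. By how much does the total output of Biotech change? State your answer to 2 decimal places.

Δx_3 = 57.22

I − A =
  [   1.00    -0.45    -0.10]
  [  -0.40     0.95     0.00]
  [  -0.35    -0.15     0.75]
Cofactors of I−A, C_ij = (−1)^(i+j)·(minor ij) (rows/columns in the sector order above):
  C_11 = (0.95)(0.75) − (0.00)(-0.15) = 0.7125
  C_12 = −[(-0.40)(0.75) − (0.00)(-0.35)] = 0.3000
  C_13 = (-0.40)(-0.15) − (0.95)(-0.35) = 0.3925
  C_21 = −[(-0.45)(0.75) − (-0.10)(-0.15)] = 0.3525
  C_22 = (1.00)(0.75) − (-0.10)(-0.35) = 0.7150
  C_23 = −[(1.00)(-0.15) − (-0.45)(-0.35)] = 0.3075
  C_31 = (-0.45)(0.00) − (-0.10)(0.95) = 0.0950
  C_32 = −[(1.00)(0.00) − (-0.10)(-0.40)] = 0.0400
  C_33 = (1.00)(0.95) − (-0.45)(-0.40) = 0.7700
det(I−A) = Σ_j (I−A)_1j·C_1j = (1.00)(0.7125) + (-0.45)(0.3000) + (-0.10)(0.3925) = 0.53825
adj(I−A) = Cᵀ =
  [ 0.7125   0.3525   0.0950]
  [ 0.3000   0.7150   0.0400]
  [ 0.3925   0.3075   0.7700]
(I − A)⁻¹ = adj(I−A) / det(I−A) ≈
  [   1.3237     0.6549     0.1765]
  [   0.5574     1.3284     0.0743]
  [   0.7292     0.5713     1.4306]
Δx = (I − A)⁻¹ Δd with Δd having +40 in the Biotech component and 0 elsewhere.
So Δx_3 = L_33 · (+40), where L_33 = adj(I−A)_33 / det(I−A) = 0.7700 / 0.53825.
Δx_3 = 0.7700 × (+40) / 0.53825 = 30.80 / 0.53825 ≈ 57.22.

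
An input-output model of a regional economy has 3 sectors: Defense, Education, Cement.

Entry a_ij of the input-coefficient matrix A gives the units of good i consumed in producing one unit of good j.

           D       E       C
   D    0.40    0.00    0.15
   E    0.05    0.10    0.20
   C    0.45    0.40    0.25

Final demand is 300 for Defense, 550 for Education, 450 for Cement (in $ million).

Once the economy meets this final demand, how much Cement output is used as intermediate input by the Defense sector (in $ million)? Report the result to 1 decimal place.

z_CD = 417.8

I − A =
  [   0.60     0.00    -0.15]
  [  -0.05     0.90    -0.20]
  [  -0.45    -0.40     0.75]
Cofactors of I−A, C_ij = (−1)^(i+j)·(minor ij) (rows/columns in the sector order above):
  C_11 = (0.90)(0.75) − (-0.20)(-0.40) = 0.5950
  C_12 = −[(-0.05)(0.75) − (-0.20)(-0.45)] = 0.1275
  C_13 = (-0.05)(-0.40) − (0.90)(-0.45) = 0.4250
  C_21 = −[(0.00)(0.75) − (-0.15)(-0.40)] = 0.0600
  C_22 = (0.60)(0.75) − (-0.15)(-0.45) = 0.3825
  C_23 = −[(0.60)(-0.40) − (0.00)(-0.45)] = 0.2400
  C_31 = (0.00)(-0.20) − (-0.15)(0.90) = 0.1350
  C_32 = −[(0.60)(-0.20) − (-0.15)(-0.05)] = 0.1275
  C_33 = (0.60)(0.90) − (0.00)(-0.05) = 0.5400
det(I−A) = Σ_j (I−A)_1j·C_1j = (0.60)(0.5950) + (0.00)(0.1275) + (-0.15)(0.4250) = 0.29325
adj(I−A) = Cᵀ =
  [ 0.5950   0.0600   0.1350]
  [ 0.1275   0.3825   0.1275]
  [ 0.4250   0.2400   0.5400]
(I − A)⁻¹ = adj(I−A) / det(I−A) ≈
  [   2.0290     0.2046     0.4604]
  [   0.4348     1.3043     0.4348]
  [   1.4493     0.8184     1.8414]
First solve x = (I − A)⁻¹ d = adj(I−A)·d / det(I−A); in particular x_D = (0.5950·300 + 0.0600·550 + 0.1350·450) / 0.29325 = 272.25 / 0.29325 ≈ 928.389.
Intermediate flow from C to D: z_CD = a_CD · x_D = 0.45 × 272.25 / 0.29325 = 122.5125 / 0.29325 ≈ 417.8.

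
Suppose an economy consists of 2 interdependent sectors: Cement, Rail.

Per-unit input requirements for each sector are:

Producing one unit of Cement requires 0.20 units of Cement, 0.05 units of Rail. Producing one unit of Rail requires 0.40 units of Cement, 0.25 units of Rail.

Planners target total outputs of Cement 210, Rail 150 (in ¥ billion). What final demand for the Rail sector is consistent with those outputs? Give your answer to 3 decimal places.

I − A =
  [   0.80    -0.40]
  [  -0.05     0.75]
d = (I − A) x:
  d_1 = (+0.80)·210 + (-0.40)·150 = 108.000
  d_2 = (-0.05)·210 + (+0.75)·150 = 102.000

d_2 = 102.000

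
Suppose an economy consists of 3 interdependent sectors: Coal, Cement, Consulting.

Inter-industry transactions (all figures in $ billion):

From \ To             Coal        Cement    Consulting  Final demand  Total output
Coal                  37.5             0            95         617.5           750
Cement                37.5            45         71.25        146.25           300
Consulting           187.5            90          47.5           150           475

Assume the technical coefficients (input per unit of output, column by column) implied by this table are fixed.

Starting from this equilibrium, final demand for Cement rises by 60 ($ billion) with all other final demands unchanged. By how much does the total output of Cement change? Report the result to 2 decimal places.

Δx_2 = 75.65

Technical coefficients a_ij = z_ij / X_j:
  a_11 = 37.5/750 = 0.05, a_21 = 37.5/750 = 0.05, a_31 = 187.5/750 = 0.25
  a_12 = 0/300 = 0.00, a_22 = 45/300 = 0.15, a_32 = 90/300 = 0.30
  a_13 = 95/475 = 0.20, a_23 = 71.25/475 = 0.15, a_33 = 47.5/475 = 0.10
I − A =
  [   0.95     0.00    -0.20]
  [  -0.05     0.85    -0.15]
  [  -0.25    -0.30     0.90]
Cofactors of I−A, C_ij = (−1)^(i+j)·(minor ij) (rows/columns in the sector order above):
  C_11 = (0.85)(0.90) − (-0.15)(-0.30) = 0.7200
  C_12 = −[(-0.05)(0.90) − (-0.15)(-0.25)] = 0.0825
  C_13 = (-0.05)(-0.30) − (0.85)(-0.25) = 0.2275
  C_21 = −[(0.00)(0.90) − (-0.20)(-0.30)] = 0.0600
  C_22 = (0.95)(0.90) − (-0.20)(-0.25) = 0.8050
  C_23 = −[(0.95)(-0.30) − (0.00)(-0.25)] = 0.2850
  C_31 = (0.00)(-0.15) − (-0.20)(0.85) = 0.1700
  C_32 = −[(0.95)(-0.15) − (-0.20)(-0.05)] = 0.1525
  C_33 = (0.95)(0.85) − (0.00)(-0.05) = 0.8075
det(I−A) = Σ_j (I−A)_1j·C_1j = (0.95)(0.7200) + (0.00)(0.0825) + (-0.20)(0.2275) = 0.6385
adj(I−A) = Cᵀ =
  [ 0.7200   0.0600   0.1700]
  [ 0.0825   0.8050   0.1525]
  [ 0.2275   0.2850   0.8075]
(I − A)⁻¹ = adj(I−A) / det(I−A) ≈
  [   1.1276     0.0940     0.2662]
  [   0.1292     1.2608     0.2388]
  [   0.3563     0.4464     1.2647]
Δx = (I − A)⁻¹ Δd with Δd having +60 in the Cement component and 0 elsewhere.
So Δx_2 = L_22 · (+60), where L_22 = adj(I−A)_22 / det(I−A) = 0.8050 / 0.6385.
Δx_2 = 0.8050 × (+60) / 0.6385 = 48.30 / 0.6385 ≈ 75.65.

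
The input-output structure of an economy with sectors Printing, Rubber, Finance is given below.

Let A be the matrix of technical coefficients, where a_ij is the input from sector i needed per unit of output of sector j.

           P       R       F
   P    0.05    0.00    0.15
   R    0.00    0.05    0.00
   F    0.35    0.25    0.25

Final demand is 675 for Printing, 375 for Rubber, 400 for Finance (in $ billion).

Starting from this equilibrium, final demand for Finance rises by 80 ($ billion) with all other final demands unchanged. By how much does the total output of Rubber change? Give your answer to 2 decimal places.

Δx_R = 0.00

I − A =
  [   0.95     0.00    -0.15]
  [   0.00     0.95     0.00]
  [  -0.35    -0.25     0.75]
Cofactors of I−A, C_ij = (−1)^(i+j)·(minor ij) (rows/columns in the sector order above):
  C_11 = (0.95)(0.75) − (0.00)(-0.25) = 0.7125
  C_12 = −[(0.00)(0.75) − (0.00)(-0.35)] = 0.0000
  C_13 = (0.00)(-0.25) − (0.95)(-0.35) = 0.3325
  C_21 = −[(0.00)(0.75) − (-0.15)(-0.25)] = 0.0375
  C_22 = (0.95)(0.75) − (-0.15)(-0.35) = 0.6600
  C_23 = −[(0.95)(-0.25) − (0.00)(-0.35)] = 0.2375
  C_31 = (0.00)(0.00) − (-0.15)(0.95) = 0.1425
  C_32 = −[(0.95)(0.00) − (-0.15)(0.00)] = 0.0000
  C_33 = (0.95)(0.95) − (0.00)(0.00) = 0.9025
det(I−A) = Σ_j (I−A)_1j·C_1j = (0.95)(0.7125) + (0.00)(0.0000) + (-0.15)(0.3325) = 0.6270
adj(I−A) = Cᵀ =
  [ 0.7125   0.0375   0.1425]
  [ 0.0000   0.6600   0.0000]
  [ 0.3325   0.2375   0.9025]
(I − A)⁻¹ = adj(I−A) / det(I−A) ≈
  [   1.1364     0.0598     0.2273]
  [   0.0000     1.0526     0.0000]
  [   0.5303     0.3788     1.4394]
Δx = (I − A)⁻¹ Δd with Δd having +80 in the Finance component and 0 elsewhere.
So Δx_R = L_RF · (+80), where L_RF = adj(I−A)_RF / det(I−A) = 0.0000 / 0.6270.
Δx_R = 0.0000 × (+80) / 0.6270 = 0.00 / 0.6270 = 0.00.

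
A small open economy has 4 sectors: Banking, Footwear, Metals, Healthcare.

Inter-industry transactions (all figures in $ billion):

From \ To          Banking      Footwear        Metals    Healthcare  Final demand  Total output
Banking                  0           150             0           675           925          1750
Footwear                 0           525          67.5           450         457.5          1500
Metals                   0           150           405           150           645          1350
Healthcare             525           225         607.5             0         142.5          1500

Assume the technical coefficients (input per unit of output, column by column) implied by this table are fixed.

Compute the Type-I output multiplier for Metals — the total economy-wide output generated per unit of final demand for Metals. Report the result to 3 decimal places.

Technical coefficients a_ij = z_ij / X_j:
  a_BB = 0/1750 = 0.00, a_FB = 0/1750 = 0.00, a_MB = 0/1750 = 0.00, a_HB = 525/1750 = 0.30
  a_BF = 150/1500 = 0.10, a_FF = 525/1500 = 0.35, a_MF = 150/1500 = 0.10, a_HF = 225/1500 = 0.15
  a_BM = 0/1350 = 0.00, a_FM = 67.5/1350 = 0.05, a_MM = 405/1350 = 0.30, a_HM = 607.5/1350 = 0.45
  a_BH = 675/1500 = 0.45, a_FH = 450/1500 = 0.30, a_MH = 150/1500 = 0.10, a_HH = 0/1500 = 0.00
I − A =
  [   1.00    -0.10     0.00    -0.45]
  [   0.00     0.65    -0.05    -0.30]
  [   0.00    -0.10     0.70    -0.10]
  [  -0.30    -0.15    -0.45     1.00]
Compute the cofactors C_ij = (−1)^(i+j)·(3×3 minor ij) of I−A; the adjugate is their transpose:
adj(I−A) = Cᵀ =
  [ 0.37500   0.13300   0.15350   0.22400]
  [ 0.06450   0.56050   0.17825   0.21500]
  [ 0.02850   0.10450   0.50825   0.09500]
  [ 0.13500   0.17100   0.30150   0.45000]
det(I−A) = Σ_j (I−A)_1j·C_1j = (1.00)(0.37500) + (-0.10)(0.06450) + (0.00)(0.02850) + (-0.45)(0.13500) = 0.3078
(I − A)⁻¹ = adj(I−A) / det(I−A) ≈
  [   1.2183     0.4321     0.4987     0.7277]
  [   0.2096     1.8210     0.5791     0.6985]
  [   0.0926     0.3395     1.6512     0.3086]
  [   0.4386     0.5556     0.9795     1.4620]
The output multiplier for sector j is the column-j sum of the Leontief inverse (I − A)⁻¹ = adj(I−A) / det(I−A).
Column M of adj(I−A): (0.15350, 0.17825, 0.50825, 0.30150); det(I−A) = 0.3078.
m_M = (0.15350 + 0.17825 + 0.50825 + 0.30150) / 0.3078 = 1.1415 / 0.3078 ≈ 3.709.

m_M = 3.709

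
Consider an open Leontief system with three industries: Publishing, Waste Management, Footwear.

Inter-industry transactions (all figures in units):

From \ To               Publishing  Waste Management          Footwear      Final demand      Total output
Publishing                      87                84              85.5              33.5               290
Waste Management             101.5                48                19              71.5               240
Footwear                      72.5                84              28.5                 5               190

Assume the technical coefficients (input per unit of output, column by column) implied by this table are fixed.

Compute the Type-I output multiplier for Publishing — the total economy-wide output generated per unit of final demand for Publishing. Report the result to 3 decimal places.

m_P = 6.667

Technical coefficients a_ij = z_ij / X_j:
  a_PP = 87/290 = 0.30, a_WP = 101.5/290 = 0.35, a_FP = 72.5/290 = 0.25
  a_PW = 84/240 = 0.35, a_WW = 48/240 = 0.20, a_FW = 84/240 = 0.35
  a_PF = 85.5/190 = 0.45, a_WF = 19/190 = 0.10, a_FF = 28.5/190 = 0.15
I − A =
  [   0.70    -0.35    -0.45]
  [  -0.35     0.80    -0.10]
  [  -0.25    -0.35     0.85]
Cofactors of I−A, C_ij = (−1)^(i+j)·(minor ij) (rows/columns in the sector order above):
  C_11 = (0.80)(0.85) − (-0.10)(-0.35) = 0.6450
  C_12 = −[(-0.35)(0.85) − (-0.10)(-0.25)] = 0.3225
  C_13 = (-0.35)(-0.35) − (0.80)(-0.25) = 0.3225
  C_21 = −[(-0.35)(0.85) − (-0.45)(-0.35)] = 0.4550
  C_22 = (0.70)(0.85) − (-0.45)(-0.25) = 0.4825
  C_23 = −[(0.70)(-0.35) − (-0.35)(-0.25)] = 0.3325
  C_31 = (-0.35)(-0.10) − (-0.45)(0.80) = 0.3950
  C_32 = −[(0.70)(-0.10) − (-0.45)(-0.35)] = 0.2275
  C_33 = (0.70)(0.80) − (-0.35)(-0.35) = 0.4375
det(I−A) = Σ_j (I−A)_1j·C_1j = (0.70)(0.6450) + (-0.35)(0.3225) + (-0.45)(0.3225) = 0.1935
adj(I−A) = Cᵀ =
  [ 0.6450   0.4550   0.3950]
  [ 0.3225   0.4825   0.2275]
  [ 0.3225   0.3325   0.4375]
(I − A)⁻¹ = adj(I−A) / det(I−A) ≈
  [   3.3333     2.3514     2.0413]
  [   1.6667     2.4935     1.1757]
  [   1.6667     1.7183     2.2610]
The output multiplier for sector j is the column-j sum of the Leontief inverse (I − A)⁻¹ = adj(I−A) / det(I−A).
Column P of adj(I−A): (0.6450, 0.3225, 0.3225); det(I−A) = 0.1935.
m_P = (0.6450 + 0.3225 + 0.3225) / 0.1935 = 1.29 / 0.1935 ≈ 6.667.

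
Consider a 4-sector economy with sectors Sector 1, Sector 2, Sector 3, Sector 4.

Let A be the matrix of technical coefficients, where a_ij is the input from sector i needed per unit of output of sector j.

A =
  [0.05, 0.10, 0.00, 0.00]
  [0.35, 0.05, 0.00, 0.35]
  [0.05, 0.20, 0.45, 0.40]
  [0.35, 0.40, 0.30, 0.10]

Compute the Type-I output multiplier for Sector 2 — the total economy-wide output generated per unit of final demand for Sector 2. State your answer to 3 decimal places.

m_2 = 4.543

I − A =
  [   0.95    -0.10     0.00     0.00]
  [  -0.35     0.95     0.00    -0.35]
  [  -0.05    -0.20     0.55    -0.40]
  [  -0.35    -0.40    -0.30     0.90]
Compute the cofactors C_ij = (−1)^(i+j)·(3×3 minor ij) of I−A; the adjugate is their transpose:
adj(I−A) = Cᵀ =
  [ 0.258250   0.037500   0.010500   0.019250]
  [ 0.203875   0.356250   0.099750   0.182875]
  [ 0.312250   0.341500   0.635500   0.415250]
  [ 0.295125   0.286750   0.260250   0.477125]
det(I−A) = Σ_j (I−A)_1j·C_1j = (0.95)(0.258250) + (-0.10)(0.203875) + (0.00)(0.312250) + (0.00)(0.295125) = 0.22495
(I − A)⁻¹ = adj(I−A) / det(I−A) ≈
  [   1.1480     0.1667     0.0467     0.0856]
  [   0.9063     1.5837     0.4434     0.8130]
  [   1.3881     1.5181     2.8251     1.8460]
  [   1.3120     1.2747     1.1569     2.1210]
The output multiplier for sector j is the column-j sum of the Leontief inverse (I − A)⁻¹ = adj(I−A) / det(I−A).
Column 2 of adj(I−A): (0.037500, 0.356250, 0.341500, 0.286750); det(I−A) = 0.22495.
m_2 = (0.037500 + 0.356250 + 0.341500 + 0.286750) / 0.22495 = 1.022 / 0.22495 ≈ 4.543.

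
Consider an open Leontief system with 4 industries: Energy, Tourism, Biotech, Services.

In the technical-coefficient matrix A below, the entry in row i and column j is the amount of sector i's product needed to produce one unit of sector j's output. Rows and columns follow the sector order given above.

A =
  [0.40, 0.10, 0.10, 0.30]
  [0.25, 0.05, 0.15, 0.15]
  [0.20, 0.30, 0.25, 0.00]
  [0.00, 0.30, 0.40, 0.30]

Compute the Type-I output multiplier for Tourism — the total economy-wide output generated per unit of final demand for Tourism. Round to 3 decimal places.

m_T = 5.011

I − A =
  [   0.60    -0.10    -0.10    -0.30]
  [  -0.25     0.95    -0.15    -0.15]
  [  -0.20    -0.30     0.75     0.00]
  [   0.00    -0.30    -0.40     0.70]
Compute the cofactors C_ij = (−1)^(i+j)·(3×3 minor ij) of I−A; the adjugate is their transpose:
adj(I−A) = Cᵀ =
  [ 0.41550   0.17700   0.20600   0.21600]
  [ 0.16425   0.27700   0.14650   0.12975]
  [ 0.17650   0.15800   0.33200   0.10950]
  [ 0.17125   0.20900   0.25250   0.35225]
det(I−A) = Σ_j (I−A)_1j·C_1j = (0.60)(0.41550) + (-0.10)(0.16425) + (-0.10)(0.17650) + (-0.30)(0.17125) = 0.16385
(I − A)⁻¹ = adj(I−A) / det(I−A) ≈
  [   2.5359     1.0803     1.2572     1.3183]
  [   1.0024     1.6906     0.8941     0.7919]
  [   1.0772     0.9643     2.0262     0.6683]
  [   1.0452     1.2756     1.5410     2.1498]
The output multiplier for sector j is the column-j sum of the Leontief inverse (I − A)⁻¹ = adj(I−A) / det(I−A).
Column T of adj(I−A): (0.17700, 0.27700, 0.15800, 0.20900); det(I−A) = 0.16385.
m_T = (0.17700 + 0.27700 + 0.15800 + 0.20900) / 0.16385 = 0.821 / 0.16385 ≈ 5.011.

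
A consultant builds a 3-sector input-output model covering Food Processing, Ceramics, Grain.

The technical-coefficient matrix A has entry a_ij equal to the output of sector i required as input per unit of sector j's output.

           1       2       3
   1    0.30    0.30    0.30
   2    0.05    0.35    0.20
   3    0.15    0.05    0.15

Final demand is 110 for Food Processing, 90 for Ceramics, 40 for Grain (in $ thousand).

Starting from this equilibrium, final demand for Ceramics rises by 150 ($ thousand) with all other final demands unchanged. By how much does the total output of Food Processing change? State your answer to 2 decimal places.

Δx_1 = 123.48

I − A =
  [   0.70    -0.30    -0.30]
  [  -0.05     0.65    -0.20]
  [  -0.15    -0.05     0.85]
Cofactors of I−A, C_ij = (−1)^(i+j)·(minor ij) (rows/columns in the sector order above):
  C_11 = (0.65)(0.85) − (-0.20)(-0.05) = 0.5425
  C_12 = −[(-0.05)(0.85) − (-0.20)(-0.15)] = 0.0725
  C_13 = (-0.05)(-0.05) − (0.65)(-0.15) = 0.1000
  C_21 = −[(-0.30)(0.85) − (-0.30)(-0.05)] = 0.2700
  C_22 = (0.70)(0.85) − (-0.30)(-0.15) = 0.5500
  C_23 = −[(0.70)(-0.05) − (-0.30)(-0.15)] = 0.0800
  C_31 = (-0.30)(-0.20) − (-0.30)(0.65) = 0.2550
  C_32 = −[(0.70)(-0.20) − (-0.30)(-0.05)] = 0.1550
  C_33 = (0.70)(0.65) − (-0.30)(-0.05) = 0.4400
det(I−A) = Σ_j (I−A)_1j·C_1j = (0.70)(0.5425) + (-0.30)(0.0725) + (-0.30)(0.1000) = 0.3280
adj(I−A) = Cᵀ =
  [ 0.5425   0.2700   0.2550]
  [ 0.0725   0.5500   0.1550]
  [ 0.1000   0.0800   0.4400]
(I − A)⁻¹ = adj(I−A) / det(I−A) ≈
  [   1.6540     0.8232     0.7774]
  [   0.2210     1.6768     0.4726]
  [   0.3049     0.2439     1.3415]
Δx = (I − A)⁻¹ Δd with Δd having +150 in the Ceramics component and 0 elsewhere.
So Δx_1 = L_12 · (+150), where L_12 = adj(I−A)_12 / det(I−A) = 0.2700 / 0.3280.
Δx_1 = 0.2700 × (+150) / 0.3280 = 40.50 / 0.3280 ≈ 123.48.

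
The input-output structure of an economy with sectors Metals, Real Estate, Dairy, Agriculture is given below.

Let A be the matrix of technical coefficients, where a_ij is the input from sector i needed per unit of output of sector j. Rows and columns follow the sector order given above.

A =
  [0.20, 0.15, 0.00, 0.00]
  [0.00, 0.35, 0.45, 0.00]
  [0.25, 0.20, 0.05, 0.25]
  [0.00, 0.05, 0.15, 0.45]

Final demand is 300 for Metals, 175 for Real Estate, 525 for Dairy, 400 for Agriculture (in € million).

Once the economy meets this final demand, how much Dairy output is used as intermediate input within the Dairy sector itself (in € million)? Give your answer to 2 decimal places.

I − A =
  [   0.80    -0.15     0.00     0.00]
  [   0.00     0.65    -0.45     0.00]
  [  -0.25    -0.20     0.95    -0.25]
  [   0.00    -0.05    -0.15     0.55]
Compute the cofactors C_ij = (−1)^(i+j)·(3×3 minor ij) of I−A; the adjugate is their transpose:
adj(I−A) = Cᵀ =
  [ 0.260125   0.072750   0.037125   0.016875]
  [ 0.061875   0.388000   0.198000   0.090000]
  [ 0.089375   0.118625   0.286000   0.130000]
  [ 0.030000   0.067625   0.096000   0.405125]
det(I−A) = Σ_j (I−A)_1j·C_1j = (0.80)(0.260125) + (-0.15)(0.061875) + (0.00)(0.089375) + (0.00)(0.030000) = 0.19881875
(I − A)⁻¹ = adj(I−A) / det(I−A) ≈
  [   1.3084     0.3659     0.1867     0.0849]
  [   0.3112     1.9515     0.9959     0.4527]
  [   0.4495     0.5966     1.4385     0.6539]
  [   0.1509     0.3401     0.4829     2.0377]
First solve x = (I − A)⁻¹ d = adj(I−A)·d / det(I−A); in particular x_3 = (0.089375·300 + 0.118625·175 + 0.286000·525 + 0.130000·400) / 0.19881875 = 249.721875 / 0.19881875 ≈ 1256.0278.
Intermediate flow from 3 to 3: z_33 = a_33 · x_3 = 0.05 × 249.721875 / 0.19881875 = 12.48609375 / 0.19881875 ≈ 62.80.

z_33 = 62.80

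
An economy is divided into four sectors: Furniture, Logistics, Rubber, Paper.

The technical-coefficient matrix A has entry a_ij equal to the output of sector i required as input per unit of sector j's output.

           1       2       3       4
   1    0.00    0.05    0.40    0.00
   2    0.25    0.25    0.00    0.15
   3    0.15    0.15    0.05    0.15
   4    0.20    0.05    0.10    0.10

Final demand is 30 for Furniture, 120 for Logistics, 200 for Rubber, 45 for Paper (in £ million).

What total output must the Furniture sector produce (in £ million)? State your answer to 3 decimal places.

I − A =
  [   1.00    -0.05    -0.40     0.00]
  [  -0.25     0.75     0.00    -0.15]
  [  -0.15    -0.15     0.95    -0.15]
  [  -0.20    -0.05    -0.10     0.90]
Compute the cofactors C_ij = (−1)^(i+j)·(3×3 minor ij) of I−A; the adjugate is their transpose:
adj(I−A) = Cᵀ =
  [ 0.620625   0.099000   0.267750   0.061125]
  [ 0.240750   0.774000   0.117000   0.148500]
  [ 0.162750   0.150750   0.654750   0.134250]
  [ 0.169375   0.081750   0.138750   0.640625]
det(I−A) = Σ_j (I−A)_1j·C_1j = (1.00)(0.620625) + (-0.05)(0.240750) + (-0.40)(0.162750) + (0.00)(0.169375) = 0.5434875
(I − A)⁻¹ = adj(I−A) / det(I−A) ≈
  [   1.1419     0.1822     0.4927     0.1125]
  [   0.4430     1.4241     0.2153     0.2732]
  [   0.2995     0.2774     1.2047     0.2470]
  [   0.3116     0.1504     0.2553     1.1787]
x = (I − A)⁻¹ d = adj(I−A)·d / det(I−A), with det(I−A) = 0.5434875:
  x_1 = (0.620625·30 + 0.099000·120 + 0.267750·200 + 0.061125·45) / 0.5434875 = 86.799375 / 0.5434875 ≈ 159.708
  x_2 = (0.240750·30 + 0.774000·120 + 0.117000·200 + 0.148500·45) / 0.5434875 = 130.185 / 0.5434875 ≈ 239.536
  x_3 = (0.162750·30 + 0.150750·120 + 0.654750·200 + 0.134250·45) / 0.5434875 = 159.96375 / 0.5434875 ≈ 294.328
  x_4 = (0.169375·30 + 0.081750·120 + 0.138750·200 + 0.640625·45) / 0.5434875 = 71.469375 / 0.5434875 ≈ 131.501

x_1 = 159.708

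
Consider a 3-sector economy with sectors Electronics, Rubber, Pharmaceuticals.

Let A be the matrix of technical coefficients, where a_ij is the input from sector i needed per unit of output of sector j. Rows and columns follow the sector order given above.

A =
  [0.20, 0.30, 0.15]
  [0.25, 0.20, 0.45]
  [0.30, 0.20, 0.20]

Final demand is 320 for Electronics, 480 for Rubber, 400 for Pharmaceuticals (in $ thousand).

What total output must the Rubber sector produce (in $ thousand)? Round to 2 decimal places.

I − A =
  [   0.80    -0.30    -0.15]
  [  -0.25     0.80    -0.45]
  [  -0.30    -0.20     0.80]
Cofactors of I−A, C_ij = (−1)^(i+j)·(minor ij) (rows/columns in the sector order above):
  C_11 = (0.80)(0.80) − (-0.45)(-0.20) = 0.5500
  C_12 = −[(-0.25)(0.80) − (-0.45)(-0.30)] = 0.3350
  C_13 = (-0.25)(-0.20) − (0.80)(-0.30) = 0.2900
  C_21 = −[(-0.30)(0.80) − (-0.15)(-0.20)] = 0.2700
  C_22 = (0.80)(0.80) − (-0.15)(-0.30) = 0.5950
  C_23 = −[(0.80)(-0.20) − (-0.30)(-0.30)] = 0.2500
  C_31 = (-0.30)(-0.45) − (-0.15)(0.80) = 0.2550
  C_32 = −[(0.80)(-0.45) − (-0.15)(-0.25)] = 0.3975
  C_33 = (0.80)(0.80) − (-0.30)(-0.25) = 0.5650
det(I−A) = Σ_j (I−A)_1j·C_1j = (0.80)(0.5500) + (-0.30)(0.3350) + (-0.15)(0.2900) = 0.2960
adj(I−A) = Cᵀ =
  [ 0.5500   0.2700   0.2550]
  [ 0.3350   0.5950   0.3975]
  [ 0.2900   0.2500   0.5650]
(I − A)⁻¹ = adj(I−A) / det(I−A) ≈
  [   1.8581     0.9122     0.8615]
  [   1.1318     2.0101     1.3429]
  [   0.9797     0.8446     1.9088]
x = (I − A)⁻¹ d = adj(I−A)·d / det(I−A), with det(I−A) = 0.2960:
  x_1 = (0.5500·320 + 0.2700·480 + 0.2550·400) / 0.2960 = 407.60 / 0.2960 ≈ 1377.03
  x_2 = (0.3350·320 + 0.5950·480 + 0.3975·400) / 0.2960 = 551.80 / 0.2960 ≈ 1864.19
  x_3 = (0.2900·320 + 0.2500·480 + 0.5650·400) / 0.2960 = 438.80 / 0.2960 ≈ 1482.43

x_2 = 1864.19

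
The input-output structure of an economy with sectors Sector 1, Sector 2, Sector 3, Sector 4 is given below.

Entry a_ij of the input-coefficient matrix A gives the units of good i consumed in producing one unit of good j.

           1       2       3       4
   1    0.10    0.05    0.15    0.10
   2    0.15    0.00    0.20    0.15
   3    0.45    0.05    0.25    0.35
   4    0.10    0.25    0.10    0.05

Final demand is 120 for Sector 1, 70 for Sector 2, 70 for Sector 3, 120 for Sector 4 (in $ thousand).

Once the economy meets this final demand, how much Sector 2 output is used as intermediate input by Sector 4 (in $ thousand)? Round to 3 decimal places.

I − A =
  [   0.90    -0.05    -0.15    -0.10]
  [  -0.15     1.00    -0.20    -0.15]
  [  -0.45    -0.05     0.75    -0.35]
  [  -0.10    -0.25    -0.10     0.95]
Compute the cofactors C_ij = (−1)^(i+j)·(3×3 minor ij) of I−A; the adjugate is their transpose:
adj(I−A) = Cᵀ =
  [ 0.621625   0.073375   0.162125   0.136750]
  [ 0.212125   0.528375   0.207625   0.182250]
  [ 0.466625   0.155375   0.799625   0.368250]
  [ 0.170375   0.163125   0.155875   0.587250]
det(I−A) = Σ_j (I−A)_1j·C_1j = (0.90)(0.621625) + (-0.05)(0.212125) + (-0.15)(0.466625) + (-0.10)(0.170375) = 0.461825
(I − A)⁻¹ = adj(I−A) / det(I−A) ≈
  [   1.3460     0.1589     0.3511     0.2961]
  [   0.4593     1.1441     0.4496     0.3946]
  [   1.0104     0.3364     1.7314     0.7974]
  [   0.3689     0.3532     0.3375     1.2716]
First solve x = (I − A)⁻¹ d = adj(I−A)·d / det(I−A); in particular x_4 = (0.170375·120 + 0.163125·70 + 0.155875·70 + 0.587250·120) / 0.461825 = 113.245 / 0.461825 ≈ 245.21193.
Intermediate flow from 2 to 4: z_24 = a_24 · x_4 = 0.15 × 113.245 / 0.461825 = 16.98675 / 0.461825 ≈ 36.782.

z_24 = 36.782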